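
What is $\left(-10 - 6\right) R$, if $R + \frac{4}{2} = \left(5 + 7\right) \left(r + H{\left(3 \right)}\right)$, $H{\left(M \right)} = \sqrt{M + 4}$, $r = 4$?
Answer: $-736 - 192 \sqrt{7} \approx -1244.0$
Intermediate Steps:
$H{\left(M \right)} = \sqrt{4 + M}$
$R = 46 + 12 \sqrt{7}$ ($R = -2 + \left(5 + 7\right) \left(4 + \sqrt{4 + 3}\right) = -2 + 12 \left(4 + \sqrt{7}\right) = -2 + \left(48 + 12 \sqrt{7}\right) = 46 + 12 \sqrt{7} \approx 77.749$)
$\left(-10 - 6\right) R = \left(-10 - 6\right) \left(46 + 12 \sqrt{7}\right) = - 16 \left(46 + 12 \sqrt{7}\right) = -736 - 192 \sqrt{7}$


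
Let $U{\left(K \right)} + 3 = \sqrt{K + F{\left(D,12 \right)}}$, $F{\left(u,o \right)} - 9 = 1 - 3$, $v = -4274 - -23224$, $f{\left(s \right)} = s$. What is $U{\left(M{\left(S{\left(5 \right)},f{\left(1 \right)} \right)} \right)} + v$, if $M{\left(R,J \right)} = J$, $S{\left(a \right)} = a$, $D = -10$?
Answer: $18947 + 2 \sqrt{2} \approx 18950.0$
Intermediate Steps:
$v = 18950$ ($v = -4274 + 23224 = 18950$)
$F{\left(u,o \right)} = 7$ ($F{\left(u,o \right)} = 9 + \left(1 - 3\right) = 9 - 2 = 7$)
$U{\left(K \right)} = -3 + \sqrt{7 + K}$ ($U{\left(K \right)} = -3 + \sqrt{K + 7} = -3 + \sqrt{7 + K}$)
$U{\left(M{\left(S{\left(5 \right)},f{\left(1 \right)} \right)} \right)} + v = \left(-3 + \sqrt{7 + 1}\right) + 18950 = \left(-3 + \sqrt{8}\right) + 18950 = \left(-3 + 2 \sqrt{2}\right) + 18950 = 18947 + 2 \sqrt{2}$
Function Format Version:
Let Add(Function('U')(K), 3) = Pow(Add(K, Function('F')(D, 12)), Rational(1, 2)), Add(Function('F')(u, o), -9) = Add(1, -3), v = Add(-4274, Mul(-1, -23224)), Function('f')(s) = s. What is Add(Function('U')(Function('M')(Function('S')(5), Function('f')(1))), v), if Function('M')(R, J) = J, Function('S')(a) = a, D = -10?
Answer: Add(18947, Mul(2, Pow(2, Rational(1, 2)))) ≈ 18950.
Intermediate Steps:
v = 18950 (v = Add(-4274, 23224) = 18950)
Function('F')(u, o) = 7 (Function('F')(u, o) = Add(9, Add(1, -3)) = Add(9, -2) = 7)
Function('U')(K) = Add(-3, Pow(Add(7, K), Rational(1, 2))) (Function('U')(K) = Add(-3, Pow(Add(K, 7), Rational(1, 2))) = Add(-3, Pow(Add(7, K), Rational(1, 2))))
Add(Function('U')(Function('M')(Function('S')(5), Function('f')(1))), v) = Add(Add(-3, Pow(Add(7, 1), Rational(1, 2))), 18950) = Add(Add(-3, Pow(8, Rational(1, 2))), 18950) = Add(Add(-3, Mul(2, Pow(2, Rational(1, 2)))), 18950) = Add(18947, Mul(2, Pow(2, Rational(1, 2))))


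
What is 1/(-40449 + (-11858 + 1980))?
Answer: -1/50327 ≈ -1.9870e-5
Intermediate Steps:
1/(-40449 + (-11858 + 1980)) = 1/(-40449 - 9878) = 1/(-50327) = -1/50327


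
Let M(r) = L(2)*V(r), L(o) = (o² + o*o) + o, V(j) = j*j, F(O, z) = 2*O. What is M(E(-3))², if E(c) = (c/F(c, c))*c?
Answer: 2025/4 ≈ 506.25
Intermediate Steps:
V(j) = j²
L(o) = o + 2*o² (L(o) = (o² + o²) + o = 2*o² + o = o + 2*o²)
E(c) = c/2 (E(c) = (c/((2*c)))*c = (c*(1/(2*c)))*c = c/2)
M(r) = 10*r² (M(r) = (2*(1 + 2*2))*r² = (2*(1 + 4))*r² = (2*5)*r² = 10*r²)
M(E(-3))² = (10*((½)*(-3))²)² = (10*(-3/2)²)² = (10*(9/4))² = (45/2)² = 2025/4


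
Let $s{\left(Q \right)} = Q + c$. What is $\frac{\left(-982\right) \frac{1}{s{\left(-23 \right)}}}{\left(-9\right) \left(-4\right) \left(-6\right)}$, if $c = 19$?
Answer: $- \frac{491}{432} \approx -1.1366$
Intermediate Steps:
$s{\left(Q \right)} = 19 + Q$ ($s{\left(Q \right)} = Q + 19 = 19 + Q$)
$\frac{\left(-982\right) \frac{1}{s{\left(-23 \right)}}}{\left(-9\right) \left(-4\right) \left(-6\right)} = \frac{\left(-982\right) \frac{1}{19 - 23}}{\left(-9\right) \left(-4\right) \left(-6\right)} = \frac{\left(-982\right) \frac{1}{-4}}{36 \left(-6\right)} = \frac{\left(-982\right) \left(- \frac{1}{4}\right)}{-216} = \frac{491}{2} \left(- \frac{1}{216}\right) = - \frac{491}{432}$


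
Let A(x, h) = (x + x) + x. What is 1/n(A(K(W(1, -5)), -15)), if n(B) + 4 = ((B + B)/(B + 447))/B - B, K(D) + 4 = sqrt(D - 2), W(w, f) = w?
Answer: 757371/6914021 + 283854*I/6914021 ≈ 0.10954 + 0.041055*I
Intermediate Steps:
K(D) = -4 + sqrt(-2 + D) (K(D) = -4 + sqrt(D - 2) = -4 + sqrt(-2 + D))
A(x, h) = 3*x (A(x, h) = 2*x + x = 3*x)
n(B) = -4 - B + 2/(447 + B) (n(B) = -4 + (((B + B)/(B + 447))/B - B) = -4 + (((2*B)/(447 + B))/B - B) = -4 + ((2*B/(447 + B))/B - B) = -4 + (2/(447 + B) - B) = -4 + (-B + 2/(447 + B)) = -4 - B + 2/(447 + B))
1/n(A(K(W(1, -5)), -15)) = 1/((-1786 - (3*(-4 + sqrt(-2 + 1)))**2 - 1353*(-4 + sqrt(-2 + 1)))/(447 + 3*(-4 + sqrt(-2 + 1)))) = 1/((-1786 - (3*(-4 + sqrt(-1)))**2 - 1353*(-4 + sqrt(-1)))/(447 + 3*(-4 + sqrt(-1)))) = 1/((-1786 - (3*(-4 + I))**2 - 1353*(-4 + I))/(447 + 3*(-4 + I))) = 1/((-1786 - (-12 + 3*I)**2 - 451*(-12 + 3*I))/(447 + (-12 + 3*I))) = 1/((-1786 - (-12 + 3*I)**2 + (5412 - 1353*I))/(435 + 3*I)) = 1/(((435 - 3*I)/189234)*(3626 - (-12 + 3*I)**2 - 1353*I)) = 1/((435 - 3*I)*(3626 - (-12 + 3*I)**2 - 1353*I)/189234) = (435 + 3*I)/(3626 - (-12 + 3*I)**2 - 1353*I)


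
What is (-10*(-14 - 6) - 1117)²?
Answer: 840889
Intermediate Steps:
(-10*(-14 - 6) - 1117)² = (-10*(-20) - 1117)² = (200 - 1117)² = (-917)² = 840889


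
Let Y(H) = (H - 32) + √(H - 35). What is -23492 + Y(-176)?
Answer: -23700 + I*√211 ≈ -23700.0 + 14.526*I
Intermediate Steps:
Y(H) = -32 + H + √(-35 + H) (Y(H) = (-32 + H) + √(-35 + H) = -32 + H + √(-35 + H))
-23492 + Y(-176) = -23492 + (-32 - 176 + √(-35 - 176)) = -23492 + (-32 - 176 + √(-211)) = -23492 + (-32 - 176 + I*√211) = -23492 + (-208 + I*√211) = -23700 + I*√211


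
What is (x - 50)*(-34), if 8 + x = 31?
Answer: 918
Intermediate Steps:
x = 23 (x = -8 + 31 = 23)
(x - 50)*(-34) = (23 - 50)*(-34) = -27*(-34) = 918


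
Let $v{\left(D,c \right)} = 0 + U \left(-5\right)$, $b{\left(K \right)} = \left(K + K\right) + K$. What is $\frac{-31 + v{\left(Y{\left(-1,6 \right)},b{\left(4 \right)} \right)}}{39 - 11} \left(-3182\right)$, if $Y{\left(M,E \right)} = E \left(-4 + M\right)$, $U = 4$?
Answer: $\frac{81141}{14} \approx 5795.8$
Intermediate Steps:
$b{\left(K \right)} = 3 K$ ($b{\left(K \right)} = 2 K + K = 3 K$)
$v{\left(D,c \right)} = -20$ ($v{\left(D,c \right)} = 0 + 4 \left(-5\right) = 0 - 20 = -20$)
$\frac{-31 + v{\left(Y{\left(-1,6 \right)},b{\left(4 \right)} \right)}}{39 - 11} \left(-3182\right) = \frac{-31 - 20}{39 - 11} \left(-3182\right) = - \frac{51}{28} \left(-3182\right) = \left(-51\right) \frac{1}{28} \left(-3182\right) = \left(- \frac{51}{28}\right) \left(-3182\right) = \frac{81141}{14}$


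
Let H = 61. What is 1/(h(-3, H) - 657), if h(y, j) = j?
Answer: -1/596 ≈ -0.0016779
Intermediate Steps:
1/(h(-3, H) - 657) = 1/(61 - 657) = 1/(-596) = -1/596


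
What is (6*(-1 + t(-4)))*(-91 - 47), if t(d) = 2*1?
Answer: -828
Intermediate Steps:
t(d) = 2
(6*(-1 + t(-4)))*(-91 - 47) = (6*(-1 + 2))*(-91 - 47) = (6*1)*(-138) = 6*(-138) = -828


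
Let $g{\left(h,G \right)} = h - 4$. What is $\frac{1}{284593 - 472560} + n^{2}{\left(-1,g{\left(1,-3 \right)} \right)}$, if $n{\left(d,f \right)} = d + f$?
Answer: $\frac{3007471}{187967} \approx 16.0$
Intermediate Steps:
$g{\left(h,G \right)} = -4 + h$
$\frac{1}{284593 - 472560} + n^{2}{\left(-1,g{\left(1,-3 \right)} \right)} = \frac{1}{284593 - 472560} + \left(-1 + \left(-4 + 1\right)\right)^{2} = \frac{1}{-187967} + \left(-1 - 3\right)^{2} = - \frac{1}{187967} + \left(-4\right)^{2} = - \frac{1}{187967} + 16 = \frac{3007471}{187967}$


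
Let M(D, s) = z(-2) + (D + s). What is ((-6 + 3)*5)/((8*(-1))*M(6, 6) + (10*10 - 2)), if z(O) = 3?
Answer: 15/22 ≈ 0.68182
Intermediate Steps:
M(D, s) = 3 + D + s (M(D, s) = 3 + (D + s) = 3 + D + s)
((-6 + 3)*5)/((8*(-1))*M(6, 6) + (10*10 - 2)) = ((-6 + 3)*5)/((8*(-1))*(3 + 6 + 6) + (10*10 - 2)) = (-3*5)/(-8*15 + (100 - 2)) = -15/(-120 + 98) = -15/(-22) = -15*(-1/22) = 15/22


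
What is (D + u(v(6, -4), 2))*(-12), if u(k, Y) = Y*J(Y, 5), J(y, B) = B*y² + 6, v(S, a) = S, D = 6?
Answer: -696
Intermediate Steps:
J(y, B) = 6 + B*y²
u(k, Y) = Y*(6 + 5*Y²)
(D + u(v(6, -4), 2))*(-12) = (6 + 2*(6 + 5*2²))*(-12) = (6 + 2*(6 + 5*4))*(-12) = (6 + 2*(6 + 20))*(-12) = (6 + 2*26)*(-12) = (6 + 52)*(-12) = 58*(-12) = -696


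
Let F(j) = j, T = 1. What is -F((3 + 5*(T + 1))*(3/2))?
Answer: -39/2 ≈ -19.500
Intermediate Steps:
-F((3 + 5*(T + 1))*(3/2)) = -(3 + 5*(1 + 1))*3/2 = -(3 + 5*2)*3*(1/2) = -(3 + 10)*3/2 = -13*3/2 = -1*39/2 = -39/2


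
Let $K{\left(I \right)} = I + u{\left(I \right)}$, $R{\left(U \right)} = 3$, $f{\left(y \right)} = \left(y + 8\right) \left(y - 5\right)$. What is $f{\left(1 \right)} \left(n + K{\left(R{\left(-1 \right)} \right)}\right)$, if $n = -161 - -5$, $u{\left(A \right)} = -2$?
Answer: $5580$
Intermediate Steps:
$f{\left(y \right)} = \left(-5 + y\right) \left(8 + y\right)$ ($f{\left(y \right)} = \left(8 + y\right) \left(-5 + y\right) = \left(-5 + y\right) \left(8 + y\right)$)
$K{\left(I \right)} = -2 + I$ ($K{\left(I \right)} = I - 2 = -2 + I$)
$n = -156$ ($n = -161 + 5 = -156$)
$f{\left(1 \right)} \left(n + K{\left(R{\left(-1 \right)} \right)}\right) = \left(-40 + 1^{2} + 3 \cdot 1\right) \left(-156 + \left(-2 + 3\right)\right) = \left(-40 + 1 + 3\right) \left(-156 + 1\right) = \left(-36\right) \left(-155\right) = 5580$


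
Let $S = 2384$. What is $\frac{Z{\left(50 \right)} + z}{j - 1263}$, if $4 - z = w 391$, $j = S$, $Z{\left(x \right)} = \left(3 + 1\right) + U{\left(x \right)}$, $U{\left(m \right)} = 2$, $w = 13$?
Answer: $- \frac{267}{59} \approx -4.5254$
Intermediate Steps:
$Z{\left(x \right)} = 6$ ($Z{\left(x \right)} = \left(3 + 1\right) + 2 = 4 + 2 = 6$)
$j = 2384$
$z = -5079$ ($z = 4 - 13 \cdot 391 = 4 - 5083 = -5079$)
$\frac{Z{\left(50 \right)} + z}{j - 1263} = \frac{6 - 5079}{2384 - 1263} = - \frac{5073}{1121} = \left(-5073\right) \frac{1}{1121} = - \frac{267}{59}$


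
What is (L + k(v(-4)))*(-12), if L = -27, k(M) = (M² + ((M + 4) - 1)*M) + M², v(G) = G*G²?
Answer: -144828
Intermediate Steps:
v(G) = G³
k(M) = 2*M² + M*(3 + M) (k(M) = (M² + ((4 + M) - 1)*M) + M² = (M² + (3 + M)*M) + M² = (M² + M*(3 + M)) + M² = 2*M² + M*(3 + M))
(L + k(v(-4)))*(-12) = (-27 + 3*(-4)³*(1 + (-4)³))*(-12) = (-27 + 3*(-64)*(1 - 64))*(-12) = (-27 + 3*(-64)*(-63))*(-12) = (-27 + 12096)*(-12) = 12069*(-12) = -144828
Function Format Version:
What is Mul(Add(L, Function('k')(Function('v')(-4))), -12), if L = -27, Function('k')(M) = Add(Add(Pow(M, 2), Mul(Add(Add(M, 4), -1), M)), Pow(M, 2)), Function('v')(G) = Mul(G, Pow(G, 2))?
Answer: -144828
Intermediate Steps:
Function('v')(G) = Pow(G, 3)
Function('k')(M) = Add(Mul(2, Pow(M, 2)), Mul(M, Add(3, M))) (Function('k')(M) = Add(Add(Pow(M, 2), Mul(Add(Add(4, M), -1), M)), Pow(M, 2)) = Add(Add(Pow(M, 2), Mul(Add(3, M), M)), Pow(M, 2)) = Add(Add(Pow(M, 2), Mul(M, Add(3, M))), Pow(M, 2)) = Add(Mul(2, Pow(M, 2)), Mul(M, Add(3, M))))
Mul(Add(L, Function('k')(Function('v')(-4))), -12) = Mul(Add(-27, Mul(3, Pow(-4, 3), Add(1, Pow(-4, 3)))), -12) = Mul(Add(-27, Mul(3, -64, Add(1, -64))), -12) = Mul(Add(-27, Mul(3, -64, -63)), -12) = Mul(Add(-27, 12096), -12) = Mul(12069, -12) = -144828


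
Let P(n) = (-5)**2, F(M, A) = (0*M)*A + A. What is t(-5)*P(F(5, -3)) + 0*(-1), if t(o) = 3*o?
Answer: -375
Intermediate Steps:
F(M, A) = A (F(M, A) = 0*A + A = 0 + A = A)
P(n) = 25
t(-5)*P(F(5, -3)) + 0*(-1) = (3*(-5))*25 + 0*(-1) = -15*25 + 0 = -375 + 0 = -375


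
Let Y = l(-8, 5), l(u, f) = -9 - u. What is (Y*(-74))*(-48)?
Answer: -3552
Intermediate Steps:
Y = -1 (Y = -9 - 1*(-8) = -9 + 8 = -1)
(Y*(-74))*(-48) = -1*(-74)*(-48) = 74*(-48) = -3552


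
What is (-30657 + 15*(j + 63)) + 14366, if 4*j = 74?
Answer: -30137/2 ≈ -15069.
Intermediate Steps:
j = 37/2 (j = (¼)*74 = 37/2 ≈ 18.500)
(-30657 + 15*(j + 63)) + 14366 = (-30657 + 15*(37/2 + 63)) + 14366 = (-30657 + 15*(163/2)) + 14366 = (-30657 + 2445/2) + 14366 = -58869/2 + 14366 = -30137/2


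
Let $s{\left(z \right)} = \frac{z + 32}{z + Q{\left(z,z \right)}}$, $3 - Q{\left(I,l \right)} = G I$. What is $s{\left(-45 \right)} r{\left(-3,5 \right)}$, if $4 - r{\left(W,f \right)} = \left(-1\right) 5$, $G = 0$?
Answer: $\frac{39}{14} \approx 2.7857$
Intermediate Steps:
$r{\left(W,f \right)} = 9$ ($r{\left(W,f \right)} = 4 - \left(-1\right) 5 = 4 - -5 = 4 + 5 = 9$)
$Q{\left(I,l \right)} = 3$ ($Q{\left(I,l \right)} = 3 - 0 I = 3 - 0 = 3 + 0 = 3$)
$s{\left(z \right)} = \frac{32 + z}{3 + z}$ ($s{\left(z \right)} = \frac{z + 32}{z + 3} = \frac{32 + z}{3 + z}$)
$s{\left(-45 \right)} r{\left(-3,5 \right)} = \frac{32 - 45}{3 - 45} \cdot 9 = \frac{1}{-42} \left(-13\right) 9 = \left(- \frac{1}{42}\right) \left(-13\right) 9 = \frac{13}{42} \cdot 9 = \frac{39}{14}$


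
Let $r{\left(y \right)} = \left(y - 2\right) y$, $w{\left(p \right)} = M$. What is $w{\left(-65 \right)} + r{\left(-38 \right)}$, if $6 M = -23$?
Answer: $\frac{9097}{6} \approx 1516.2$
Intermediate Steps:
$M = - \frac{23}{6}$ ($M = \frac{1}{6} \left(-23\right) = - \frac{23}{6} \approx -3.8333$)
$w{\left(p \right)} = - \frac{23}{6}$
$r{\left(y \right)} = y \left(-2 + y\right)$ ($r{\left(y \right)} = \left(-2 + y\right) y = y \left(-2 + y\right)$)
$w{\left(-65 \right)} + r{\left(-38 \right)} = - \frac{23}{6} - 38 \left(-2 - 38\right) = - \frac{23}{6} - -1520 = - \frac{23}{6} + 1520 = \frac{9097}{6}$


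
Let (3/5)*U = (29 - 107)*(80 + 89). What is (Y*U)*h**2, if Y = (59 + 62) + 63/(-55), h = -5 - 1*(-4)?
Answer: -28965248/11 ≈ -2.6332e+6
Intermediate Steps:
U = -21970 (U = 5*((29 - 107)*(80 + 89))/3 = 5*(-78*169)/3 = (5/3)*(-13182) = -21970)
h = -1 (h = -5 + 4 = -1)
Y = 6592/55 (Y = 121 + 63*(-1/55) = 121 - 63/55 = 6592/55 ≈ 119.85)
(Y*U)*h**2 = ((6592/55)*(-21970))*(-1)**2 = -28965248/11*1 = -28965248/11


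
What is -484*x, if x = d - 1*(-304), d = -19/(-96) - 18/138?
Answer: -81237101/552 ≈ -1.4717e+5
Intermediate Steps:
d = 149/2208 (d = -19*(-1/96) - 18*1/138 = 19/96 - 3/23 = 149/2208 ≈ 0.067482)
x = 671381/2208 (x = 149/2208 - 1*(-304) = 149/2208 + 304 = 671381/2208 ≈ 304.07)
-484*x = -484*671381/2208 = -81237101/552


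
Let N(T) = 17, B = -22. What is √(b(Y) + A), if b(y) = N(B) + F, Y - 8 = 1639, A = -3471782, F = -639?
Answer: 2*I*√868101 ≈ 1863.4*I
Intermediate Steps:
Y = 1647 (Y = 8 + 1639 = 1647)
b(y) = -622 (b(y) = 17 - 639 = -622)
√(b(Y) + A) = √(-622 - 3471782) = √(-3472404) = 2*I*√868101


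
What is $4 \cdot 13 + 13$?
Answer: $65$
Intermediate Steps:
$4 \cdot 13 + 13 = 52 + 13 = 65$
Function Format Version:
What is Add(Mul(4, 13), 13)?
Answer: 65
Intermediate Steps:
Add(Mul(4, 13), 13) = Add(52, 13) = 65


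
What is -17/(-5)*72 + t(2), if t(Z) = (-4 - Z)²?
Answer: 1404/5 ≈ 280.80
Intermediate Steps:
-17/(-5)*72 + t(2) = -17/(-5)*72 + (4 + 2)² = -17*(-⅕)*72 + 6² = (17/5)*72 + 36 = 1224/5 + 36 = 1404/5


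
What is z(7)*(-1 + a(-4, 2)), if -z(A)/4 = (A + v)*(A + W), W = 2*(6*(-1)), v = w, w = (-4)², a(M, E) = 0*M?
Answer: -460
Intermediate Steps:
a(M, E) = 0
w = 16
v = 16
W = -12 (W = 2*(-6) = -12)
z(A) = -4*(-12 + A)*(16 + A) (z(A) = -4*(A + 16)*(A - 12) = -4*(16 + A)*(-12 + A) = -4*(-12 + A)*(16 + A))
z(7)*(-1 + a(-4, 2)) = (768 - 16*7 - 4*7²)*(-1 + 0) = (768 - 112 - 4*49)*(-1) = (768 - 112 - 196)*(-1) = 460*(-1) = -460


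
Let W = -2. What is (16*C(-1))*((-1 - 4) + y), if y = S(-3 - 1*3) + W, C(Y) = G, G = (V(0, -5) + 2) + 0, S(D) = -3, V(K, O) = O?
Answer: 480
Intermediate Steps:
G = -3 (G = (-5 + 2) + 0 = -3 + 0 = -3)
C(Y) = -3
y = -5 (y = -3 - 2 = -5)
(16*C(-1))*((-1 - 4) + y) = (16*(-3))*((-1 - 4) - 5) = -48*(-5 - 5) = -48*(-10) = 480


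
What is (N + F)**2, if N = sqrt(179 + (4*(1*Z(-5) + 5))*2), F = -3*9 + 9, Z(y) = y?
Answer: (18 - sqrt(179))**2 ≈ 21.353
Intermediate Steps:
F = -18 (F = -27 + 9 = -18)
N = sqrt(179) (N = sqrt(179 + (4*(1*(-5) + 5))*2) = sqrt(179 + (4*(-5 + 5))*2) = sqrt(179 + (4*0)*2) = sqrt(179 + 0*2) = sqrt(179 + 0) = sqrt(179) ≈ 13.379)
(N + F)**2 = (sqrt(179) - 18)**2 = (-18 + sqrt(179))**2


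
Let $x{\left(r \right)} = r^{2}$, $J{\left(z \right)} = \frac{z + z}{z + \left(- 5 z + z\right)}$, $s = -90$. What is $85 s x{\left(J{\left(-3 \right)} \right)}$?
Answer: $-3400$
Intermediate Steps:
$J{\left(z \right)} = - \frac{2}{3}$ ($J{\left(z \right)} = \frac{2 z}{z - 4 z} = \frac{2 z}{\left(-3\right) z} = 2 z \left(- \frac{1}{3 z}\right) = - \frac{2}{3}$)
$85 s x{\left(J{\left(-3 \right)} \right)} = 85 \left(-90\right) \left(- \frac{2}{3}\right)^{2} = \left(-7650\right) \frac{4}{9} = -3400$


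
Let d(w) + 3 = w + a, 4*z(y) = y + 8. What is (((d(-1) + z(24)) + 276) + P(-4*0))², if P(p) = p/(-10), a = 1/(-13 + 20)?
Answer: 3845521/49 ≈ 78480.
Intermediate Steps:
z(y) = 2 + y/4 (z(y) = (y + 8)/4 = (8 + y)/4 = 2 + y/4)
a = ⅐ (a = 1/7 = ⅐ ≈ 0.14286)
d(w) = -20/7 + w (d(w) = -3 + (w + ⅐) = -3 + (⅐ + w) = -20/7 + w)
P(p) = -p/10 (P(p) = p*(-⅒) = -p/10)
(((d(-1) + z(24)) + 276) + P(-4*0))² = ((((-20/7 - 1) + (2 + (¼)*24)) + 276) - (-2)*0/5)² = (((-27/7 + (2 + 6)) + 276) - ⅒*0)² = (((-27/7 + 8) + 276) + 0)² = ((29/7 + 276) + 0)² = (1961/7 + 0)² = (1961/7)² = 3845521/49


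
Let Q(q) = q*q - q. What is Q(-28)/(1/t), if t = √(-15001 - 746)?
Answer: 812*I*√15747 ≈ 1.019e+5*I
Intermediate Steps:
Q(q) = q² - q
t = I*√15747 (t = √(-15747) = I*√15747 ≈ 125.49*I)
Q(-28)/(1/t) = (-28*(-1 - 28))/(1/(I*√15747)) = (-28*(-29))/((-I*√15747/15747)) = 812*(I*√15747) = 812*I*√15747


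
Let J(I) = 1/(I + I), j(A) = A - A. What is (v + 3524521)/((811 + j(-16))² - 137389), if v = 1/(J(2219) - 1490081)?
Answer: 7769195013083693/1146981612408788 ≈ 6.7736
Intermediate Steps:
j(A) = 0
J(I) = 1/(2*I)
v = -4438/6612979477 (v = 1/((½)/2219 - 1490081) = 1/((½)*(1/2219) - 1490081) = 1/(1/4438 - 1490081) = 1/(-6612979477/4438) = -4438/6612979477 ≈ -6.7110e-7)
(v + 3524521)/((811 + j(-16))² - 137389) = (-4438/6612979477 + 3524521)/((811 + 0)² - 137389) = 23307585039251079/(6612979477*(811² - 137389)) = 23307585039251079/(6612979477*(657721 - 137389)) = (23307585039251079/6612979477)/520332 = (23307585039251079/6612979477)*(1/520332) = 7769195013083693/1146981612408788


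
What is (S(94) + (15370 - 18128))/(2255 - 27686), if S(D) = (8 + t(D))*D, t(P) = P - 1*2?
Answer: -2214/8477 ≈ -0.26118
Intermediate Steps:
t(P) = -2 + P (t(P) = P - 2 = -2 + P)
S(D) = D*(6 + D) (S(D) = (8 + (-2 + D))*D = (6 + D)*D = D*(6 + D))
(S(94) + (15370 - 18128))/(2255 - 27686) = (94*(6 + 94) + (15370 - 18128))/(2255 - 27686) = (94*100 - 2758)/(-25431) = (9400 - 2758)*(-1/25431) = 6642*(-1/25431) = -2214/8477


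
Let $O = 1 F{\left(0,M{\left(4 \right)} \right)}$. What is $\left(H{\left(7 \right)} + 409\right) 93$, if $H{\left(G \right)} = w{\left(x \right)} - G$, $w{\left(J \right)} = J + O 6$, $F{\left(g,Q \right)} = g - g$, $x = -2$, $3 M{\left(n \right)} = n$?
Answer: $37200$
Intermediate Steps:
$M{\left(n \right)} = \frac{n}{3}$
$F{\left(g,Q \right)} = 0$
$O = 0$ ($O = 1 \cdot 0 = 0$)
$w{\left(J \right)} = J$ ($w{\left(J \right)} = J + 0 \cdot 6 = J + 0 = J$)
$H{\left(G \right)} = -2 - G$
$\left(H{\left(7 \right)} + 409\right) 93 = \left(\left(-2 - 7\right) + 409\right) 93 = \left(-9 + 409\right) 93 = 400 \cdot 93 = 37200$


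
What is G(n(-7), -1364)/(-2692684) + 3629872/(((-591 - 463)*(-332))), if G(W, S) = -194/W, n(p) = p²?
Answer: 29933180153249/2885626925678 ≈ 10.373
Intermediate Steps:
G(n(-7), -1364)/(-2692684) + 3629872/(((-591 - 463)*(-332))) = -194/((-7)²)/(-2692684) + 3629872/(((-591 - 463)*(-332))) = -194/49*(-1/2692684) + 3629872/((-1054*(-332))) = -194*1/49*(-1/2692684) + 3629872/349928 = -194/49*(-1/2692684) + 3629872*(1/349928) = 97/65970758 + 453734/43741 = 29933180153249/2885626925678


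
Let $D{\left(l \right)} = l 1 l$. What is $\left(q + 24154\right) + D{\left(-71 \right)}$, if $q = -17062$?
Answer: $12133$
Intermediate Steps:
$D{\left(l \right)} = l^{2}$ ($D{\left(l \right)} = l l = l^{2}$)
$\left(q + 24154\right) + D{\left(-71 \right)} = \left(-17062 + 24154\right) + \left(-71\right)^{2} = 7092 + 5041 = 12133$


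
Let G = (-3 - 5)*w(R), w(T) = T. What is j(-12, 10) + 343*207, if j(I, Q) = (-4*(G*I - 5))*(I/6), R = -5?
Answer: 67121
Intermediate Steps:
G = 40 (G = (-3 - 5)*(-5) = -8*(-5) = 40)
j(I, Q) = I*(20 - 160*I)/6 (j(I, Q) = (-4*(40*I - 5))*(I/6) = (-4*(-5 + 40*I))*(I*(⅙)) = (20 - 160*I)*(I/6) = I*(20 - 160*I)/6)
j(-12, 10) + 343*207 = (10/3)*(-12)*(1 - 8*(-12)) + 343*207 = (10/3)*(-12)*(1 + 96) + 71001 = (10/3)*(-12)*97 + 71001 = -3880 + 71001 = 67121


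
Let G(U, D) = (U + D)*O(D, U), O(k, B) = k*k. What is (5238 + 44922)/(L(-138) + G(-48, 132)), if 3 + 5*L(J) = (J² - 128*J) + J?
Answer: 83600/2451549 ≈ 0.034101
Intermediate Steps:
O(k, B) = k²
G(U, D) = D²*(D + U) (G(U, D) = (U + D)*D² = (D + U)*D² = D²*(D + U))
L(J) = -⅗ - 127*J/5 + J²/5 (L(J) = -⅗ + ((J² - 128*J) + J)/5 = -⅗ + (J² - 127*J)/5 = -⅗ + (-127*J/5 + J²/5) = -⅗ - 127*J/5 + J²/5)
(5238 + 44922)/(L(-138) + G(-48, 132)) = (5238 + 44922)/((-⅗ - 127/5*(-138) + (⅕)*(-138)²) + 132²*(132 - 48)) = 50160/((-⅗ + 17526/5 + (⅕)*19044) + 17424*84) = 50160/((-⅗ + 17526/5 + 19044/5) + 1463616) = 50160/(36567/5 + 1463616) = 50160/(7354647/5) = 50160*(5/7354647) = 83600/2451549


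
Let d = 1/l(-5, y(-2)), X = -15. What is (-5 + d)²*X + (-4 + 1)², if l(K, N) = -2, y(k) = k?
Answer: -1779/4 ≈ -444.75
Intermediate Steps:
d = -½ (d = 1/(-2) = -½ ≈ -0.50000)
(-5 + d)²*X + (-4 + 1)² = (-5 - ½)²*(-15) + (-4 + 1)² = (-11/2)²*(-15) + (-3)² = (121/4)*(-15) + 9 = -1815/4 + 9 = -1779/4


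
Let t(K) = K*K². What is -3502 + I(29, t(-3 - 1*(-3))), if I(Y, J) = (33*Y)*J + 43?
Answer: -3459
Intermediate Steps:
t(K) = K³
I(Y, J) = 43 + 33*J*Y (I(Y, J) = 33*J*Y + 43 = 43 + 33*J*Y)
-3502 + I(29, t(-3 - 1*(-3))) = -3502 + (43 + 33*(-3 - 1*(-3))³*29) = -3502 + (43 + 33*(-3 + 3)³*29) = -3502 + (43 + 33*0³*29) = -3502 + (43 + 33*0*29) = -3502 + (43 + 0) = -3502 + 43 = -3459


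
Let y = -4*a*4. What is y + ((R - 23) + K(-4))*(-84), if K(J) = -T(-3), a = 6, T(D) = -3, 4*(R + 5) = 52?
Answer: 912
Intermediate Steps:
R = 8 (R = -5 + (1/4)*52 = -5 + 13 = 8)
K(J) = 3 (K(J) = -1*(-3) = 3)
y = -96 (y = -4*6*4 = -24*4 = -96)
y + ((R - 23) + K(-4))*(-84) = -96 + ((8 - 23) + 3)*(-84) = -96 + (-15 + 3)*(-84) = -96 - 12*(-84) = -96 + 1008 = 912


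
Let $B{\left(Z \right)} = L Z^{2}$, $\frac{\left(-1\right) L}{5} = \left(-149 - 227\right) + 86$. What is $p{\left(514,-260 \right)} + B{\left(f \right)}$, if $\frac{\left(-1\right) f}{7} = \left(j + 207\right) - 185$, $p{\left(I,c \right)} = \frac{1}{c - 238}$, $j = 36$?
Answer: $\frac{119028075599}{498} \approx 2.3901 \cdot 10^{8}$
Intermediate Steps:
$L = 1450$ ($L = - 5 \left(\left(-149 - 227\right) + 86\right) = - 5 \left(-376 + 86\right) = \left(-5\right) \left(-290\right) = 1450$)
$p{\left(I,c \right)} = \frac{1}{-238 + c}$
$f = -406$ ($f = - 7 \left(\left(36 + 207\right) - 185\right) = - 7 \left(243 - 185\right) = \left(-7\right) 58 = -406$)
$B{\left(Z \right)} = 1450 Z^{2}$
$p{\left(514,-260 \right)} + B{\left(f \right)} = \frac{1}{-238 - 260} + 1450 \left(-406\right)^{2} = \frac{1}{-498} + 1450 \cdot 164836 = - \frac{1}{498} + 239012200 = \frac{119028075599}{498}$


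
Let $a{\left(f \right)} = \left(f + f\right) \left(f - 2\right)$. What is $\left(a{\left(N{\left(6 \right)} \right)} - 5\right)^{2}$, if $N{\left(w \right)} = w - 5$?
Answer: $49$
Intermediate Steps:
$N{\left(w \right)} = -5 + w$
$a{\left(f \right)} = 2 f \left(-2 + f\right)$
$\left(a{\left(N{\left(6 \right)} \right)} - 5\right)^{2} = \left(2 \left(-5 + 6\right) \left(-2 + \left(-5 + 6\right)\right) - 5\right)^{2} = \left(2 \cdot 1 \left(-2 + 1\right) - 5\right)^{2} = \left(2 \cdot 1 \left(-1\right) - 5\right)^{2} = \left(-2 - 5\right)^{2} = \left(-7\right)^{2} = 49$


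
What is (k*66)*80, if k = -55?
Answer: -290400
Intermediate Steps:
(k*66)*80 = -55*66*80 = -3630*80 = -290400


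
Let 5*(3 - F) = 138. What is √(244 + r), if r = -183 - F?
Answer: 2*√535/5 ≈ 9.2520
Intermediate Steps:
F = -123/5 (F = 3 - ⅕*138 = 3 - 138/5 = -123/5 ≈ -24.600)
r = -792/5 (r = -183 - 1*(-123/5) = -183 + 123/5 = -792/5 ≈ -158.40)
√(244 + r) = √(244 - 792/5) = √(428/5) = 2*√535/5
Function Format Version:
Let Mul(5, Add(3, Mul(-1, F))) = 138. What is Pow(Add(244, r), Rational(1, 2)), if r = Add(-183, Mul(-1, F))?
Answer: Mul(Rational(2, 5), Pow(535, Rational(1, 2))) ≈ 9.2520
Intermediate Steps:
F = Rational(-123, 5) (F = Add(3, Mul(Rational(-1, 5), 138)) = Add(3, Rational(-138, 5)) = Rational(-123, 5) ≈ -24.600)
r = Rational(-792, 5) (r = Add(-183, Mul(-1, Rational(-123, 5))) = Add(-183, Rational(123, 5)) = Rational(-792, 5) ≈ -158.40)
Pow(Add(244, r), Rational(1, 2)) = Pow(Add(244, Rational(-792, 5)), Rational(1, 2)) = Pow(Rational(428, 5), Rational(1, 2)) = Mul(Rational(2, 5), Pow(535, Rational(1, 2)))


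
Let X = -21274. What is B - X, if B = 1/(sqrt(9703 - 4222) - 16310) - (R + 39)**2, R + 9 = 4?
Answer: 764514516676/38001517 - 3*sqrt(609)/266010619 ≈ 20118.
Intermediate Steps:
R = -5 (R = -9 + 4 = -5)
B = -1156 + 1/(-16310 + 3*sqrt(609)) (B = 1/(sqrt(9703 - 4222) - 16310) - (-5 + 39)**2 = 1/(sqrt(5481) - 16310) - 1*34**2 = 1/(3*sqrt(609) - 16310) - 1*1156 = 1/(-16310 + 3*sqrt(609)) - 1156 = -1156 + 1/(-16310 + 3*sqrt(609)) ≈ -1156.0)
B - X = (-43929755982/38001517 - 3*sqrt(609)/266010619) - 1*(-21274) = (-43929755982/38001517 - 3*sqrt(609)/266010619) + 21274 = 764514516676/38001517 - 3*sqrt(609)/266010619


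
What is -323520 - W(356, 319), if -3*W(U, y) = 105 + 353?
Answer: -970102/3 ≈ -3.2337e+5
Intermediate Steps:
W(U, y) = -458/3 (W(U, y) = -(105 + 353)/3 = -⅓*458 = -458/3)
-323520 - W(356, 319) = -323520 - 1*(-458/3) = -323520 + 458/3 = -970102/3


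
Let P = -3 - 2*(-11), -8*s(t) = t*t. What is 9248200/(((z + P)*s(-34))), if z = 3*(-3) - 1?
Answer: -18496400/2601 ≈ -7111.3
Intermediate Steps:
s(t) = -t**2/8 (s(t) = -t*t/8 = -t**2/8)
z = -10 (z = -9 - 1 = -10)
P = 19 (P = -3 + 22 = 19)
9248200/(((z + P)*s(-34))) = 9248200/(((-10 + 19)*(-1/8*(-34)**2))) = 9248200/((9*(-1/8*1156))) = 9248200/((9*(-289/2))) = 9248200/(-2601/2) = 9248200*(-2/2601) = -18496400/2601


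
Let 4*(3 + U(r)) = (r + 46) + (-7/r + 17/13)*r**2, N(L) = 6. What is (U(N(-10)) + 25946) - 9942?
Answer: 416397/26 ≈ 16015.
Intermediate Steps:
U(r) = 17/2 + r/4 + r**2*(17/13 - 7/r)/4 (U(r) = -3 + ((r + 46) + (-7/r + 17/13)*r**2)/4 = -3 + ((46 + r) + (-7/r + 17*(1/13))*r**2)/4 = -3 + ((46 + r) + (-7/r + 17/13)*r**2)/4 = -3 + ((46 + r) + (17/13 - 7/r)*r**2)/4 = -3 + ((46 + r) + r**2*(17/13 - 7/r))/4 = -3 + (46 + r + r**2*(17/13 - 7/r))/4 = -3 + (23/2 + r/4 + r**2*(17/13 - 7/r)/4) = 17/2 + r/4 + r**2*(17/13 - 7/r)/4)
(U(N(-10)) + 25946) - 9942 = ((17/2 - 3/2*6 + (17/52)*6**2) + 25946) - 9942 = ((17/2 - 9 + (17/52)*36) + 25946) - 9942 = ((17/2 - 9 + 153/13) + 25946) - 9942 = (293/26 + 25946) - 9942 = 674889/26 - 9942 = 416397/26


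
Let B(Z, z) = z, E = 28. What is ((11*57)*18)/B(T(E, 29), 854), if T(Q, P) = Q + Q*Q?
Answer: 5643/427 ≈ 13.215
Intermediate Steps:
T(Q, P) = Q + Q²
((11*57)*18)/B(T(E, 29), 854) = ((11*57)*18)/854 = (627*18)*(1/854) = 11286*(1/854) = 5643/427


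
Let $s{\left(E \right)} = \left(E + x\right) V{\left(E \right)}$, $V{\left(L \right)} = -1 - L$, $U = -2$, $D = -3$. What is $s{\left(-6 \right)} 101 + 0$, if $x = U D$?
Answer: $0$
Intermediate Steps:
$x = 6$ ($x = \left(-2\right) \left(-3\right) = 6$)
$s{\left(E \right)} = \left(-1 - E\right) \left(6 + E\right)$ ($s{\left(E \right)} = \left(E + 6\right) \left(-1 - E\right) = \left(6 + E\right) \left(-1 - E\right) = \left(-1 - E\right) \left(6 + E\right)$)
$s{\left(-6 \right)} 101 + 0 = - \left(1 - 6\right) \left(6 - 6\right) 101 + 0 = \left(-1\right) \left(-5\right) 0 \cdot 101 + 0 = 0 \cdot 101 + 0 = 0 + 0 = 0$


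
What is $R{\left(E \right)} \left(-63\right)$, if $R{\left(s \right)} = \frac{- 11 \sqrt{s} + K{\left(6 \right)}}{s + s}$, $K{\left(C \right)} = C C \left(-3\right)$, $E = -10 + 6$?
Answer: $- \frac{1701}{2} - \frac{693 i}{4} \approx -850.5 - 173.25 i$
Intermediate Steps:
$E = -4$
$K{\left(C \right)} = - 3 C^{2}$ ($K{\left(C \right)} = C \left(- 3 C\right) = - 3 C^{2}$)
$R{\left(s \right)} = \frac{-108 - 11 \sqrt{s}}{2 s}$ ($R{\left(s \right)} = \frac{- 11 \sqrt{s} - 3 \cdot 6^{2}}{s + s} = \frac{- 11 \sqrt{s} - 108}{2 s} = \left(- 11 \sqrt{s} - 108\right) \frac{1}{2 s} = \left(-108 - 11 \sqrt{s}\right) \frac{1}{2 s} = \frac{-108 - 11 \sqrt{s}}{2 s}$)
$R{\left(E \right)} \left(-63\right) = \left(- \frac{54}{-4} - \frac{11}{2 \cdot 2 i}\right) \left(-63\right) = \left(\left(-54\right) \left(- \frac{1}{4}\right) - \frac{11 \left(- \frac{i}{2}\right)}{2}\right) \left(-63\right) = \left(\frac{27}{2} + \frac{11 i}{4}\right) \left(-63\right) = - \frac{1701}{2} - \frac{693 i}{4}$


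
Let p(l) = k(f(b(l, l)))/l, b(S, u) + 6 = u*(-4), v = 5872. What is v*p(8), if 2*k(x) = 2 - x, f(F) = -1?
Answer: 1101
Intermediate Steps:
b(S, u) = -6 - 4*u (b(S, u) = -6 + u*(-4) = -6 - 4*u)
k(x) = 1 - x/2 (k(x) = (2 - x)/2 = 1 - x/2)
p(l) = 3/(2*l) (p(l) = (1 - ½*(-1))/l = (1 + ½)/l = 3/(2*l))
v*p(8) = 5872*((3/2)/8) = 5872*((3/2)*(⅛)) = 5872*(3/16) = 1101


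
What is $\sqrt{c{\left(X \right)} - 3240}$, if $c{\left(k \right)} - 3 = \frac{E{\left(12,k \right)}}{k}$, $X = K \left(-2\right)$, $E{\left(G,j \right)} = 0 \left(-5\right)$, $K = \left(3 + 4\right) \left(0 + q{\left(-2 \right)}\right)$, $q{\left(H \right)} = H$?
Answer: $i \sqrt{3237} \approx 56.895 i$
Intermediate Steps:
$K = -14$ ($K = \left(3 + 4\right) \left(0 - 2\right) = 7 \left(-2\right) = -14$)
$E{\left(G,j \right)} = 0$
$X = 28$ ($X = \left(-14\right) \left(-2\right) = 28$)
$c{\left(k \right)} = 3$ ($c{\left(k \right)} = 3 + \frac{0}{k} = 3 + 0 = 3$)
$\sqrt{c{\left(X \right)} - 3240} = \sqrt{3 - 3240} = \sqrt{-3237} = i \sqrt{3237}$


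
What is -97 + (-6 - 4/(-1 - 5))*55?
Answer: -1171/3 ≈ -390.33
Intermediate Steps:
-97 + (-6 - 4/(-1 - 5))*55 = -97 + (-6 - 4/(-6))*55 = -97 + (-6 - ⅙*(-4))*55 = -97 + (-6 + ⅔)*55 = -97 - 16/3*55 = -97 - 880/3 = -1171/3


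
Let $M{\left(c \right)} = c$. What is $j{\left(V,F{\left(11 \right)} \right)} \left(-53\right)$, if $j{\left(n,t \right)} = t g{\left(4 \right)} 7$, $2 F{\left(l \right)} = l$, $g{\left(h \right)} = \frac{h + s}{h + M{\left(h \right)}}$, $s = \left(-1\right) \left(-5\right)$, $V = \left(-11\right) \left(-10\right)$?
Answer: $- \frac{36729}{16} \approx -2295.6$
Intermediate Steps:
$V = 110$
$s = 5$
$g{\left(h \right)} = \frac{5 + h}{2 h}$ ($g{\left(h \right)} = \frac{h + 5}{h + h} = \frac{5 + h}{2 h}$)
$F{\left(l \right)} = \frac{l}{2}$
$j{\left(n,t \right)} = \frac{63 t}{8}$ ($j{\left(n,t \right)} = t \frac{5 + 4}{2 \cdot 4} \cdot 7 = t \frac{1}{2} \cdot \frac{1}{4} \cdot 9 \cdot 7 = t \frac{9}{8} \cdot 7 = \frac{9 t}{8} \cdot 7 = \frac{63 t}{8}$)
$j{\left(V,F{\left(11 \right)} \right)} \left(-53\right) = \frac{63 \cdot \frac{1}{2} \cdot 11}{8} \left(-53\right) = \frac{63}{8} \cdot \frac{11}{2} \left(-53\right) = \frac{693}{16} \left(-53\right) = - \frac{36729}{16}$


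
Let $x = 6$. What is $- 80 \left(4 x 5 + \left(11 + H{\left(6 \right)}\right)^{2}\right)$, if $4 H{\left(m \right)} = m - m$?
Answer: $-19280$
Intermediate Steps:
$H{\left(m \right)} = 0$ ($H{\left(m \right)} = \frac{m - m}{4} = \frac{1}{4} \cdot 0 = 0$)
$- 80 \left(4 x 5 + \left(11 + H{\left(6 \right)}\right)^{2}\right) = - 80 \left(4 \cdot 6 \cdot 5 + \left(11 + 0\right)^{2}\right) = - 80 \left(24 \cdot 5 + 11^{2}\right) = - 80 \left(120 + 121\right) = \left(-80\right) 241 = -19280$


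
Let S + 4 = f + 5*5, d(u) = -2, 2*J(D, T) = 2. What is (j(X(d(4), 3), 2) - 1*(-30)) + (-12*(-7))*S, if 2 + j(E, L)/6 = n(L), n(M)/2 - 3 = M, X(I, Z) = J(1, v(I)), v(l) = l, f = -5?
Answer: 1422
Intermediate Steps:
J(D, T) = 1 (J(D, T) = (½)*2 = 1)
X(I, Z) = 1
n(M) = 6 + 2*M
S = 16 (S = -4 + (-5 + 5*5) = -4 + (-5 + 25) = -4 + 20 = 16)
j(E, L) = 24 + 12*L (j(E, L) = -12 + 6*(6 + 2*L) = -12 + (36 + 12*L) = 24 + 12*L)
(j(X(d(4), 3), 2) - 1*(-30)) + (-12*(-7))*S = ((24 + 12*2) - 1*(-30)) - 12*(-7)*16 = ((24 + 24) + 30) + 84*16 = (48 + 30) + 1344 = 78 + 1344 = 1422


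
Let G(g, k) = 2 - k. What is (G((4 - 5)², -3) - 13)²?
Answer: 64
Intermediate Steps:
(G((4 - 5)², -3) - 13)² = ((2 - 1*(-3)) - 13)² = ((2 + 3) - 13)² = (5 - 13)² = (-8)² = 64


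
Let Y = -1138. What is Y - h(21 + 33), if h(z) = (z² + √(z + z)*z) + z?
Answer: -4108 - 324*√3 ≈ -4669.2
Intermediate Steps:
h(z) = z + z² + √2*z^(3/2) (h(z) = (z² + √(2*z)*z) + z = (z² + (√2*√z)*z) + z = (z² + √2*z^(3/2)) + z = z + z² + √2*z^(3/2))
Y - h(21 + 33) = -1138 - ((21 + 33) + (21 + 33)² + √2*(21 + 33)^(3/2)) = -1138 - (54 + 54² + √2*54^(3/2)) = -1138 - (54 + 2916 + √2*(162*√6)) = -1138 - (54 + 2916 + 324*√3) = -1138 - (2970 + 324*√3) = -1138 + (-2970 - 324*√3) = -4108 - 324*√3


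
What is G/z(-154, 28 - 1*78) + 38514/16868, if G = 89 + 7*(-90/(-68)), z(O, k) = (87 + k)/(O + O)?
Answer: -4327298423/5304986 ≈ -815.70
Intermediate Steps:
z(O, k) = (87 + k)/(2*O) (z(O, k) = (87 + k)/((2*O)) = (87 + k)*(1/(2*O)) = (87 + k)/(2*O))
G = 3341/34 (G = 89 + 7*(-90*(-1/68)) = 89 + 7*(45/34) = 89 + 315/34 = 3341/34 ≈ 98.265)
G/z(-154, 28 - 1*78) + 38514/16868 = 3341/(34*(((½)*(87 + (28 - 1*78))/(-154)))) + 38514/16868 = 3341/(34*(((½)*(-1/154)*(87 + (28 - 78))))) + 38514*(1/16868) = 3341/(34*(((½)*(-1/154)*(87 - 50)))) + 19257/8434 = 3341/(34*(((½)*(-1/154)*37))) + 19257/8434 = 3341/(34*(-37/308)) + 19257/8434 = (3341/34)*(-308/37) + 19257/8434 = -514514/629 + 19257/8434 = -4327298423/5304986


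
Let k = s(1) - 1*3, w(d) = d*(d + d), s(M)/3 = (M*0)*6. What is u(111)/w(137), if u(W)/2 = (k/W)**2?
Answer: 1/25694761 ≈ 3.8918e-8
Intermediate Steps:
s(M) = 0 (s(M) = 3*((M*0)*6) = 3*(0*6) = 3*0 = 0)
w(d) = 2*d**2 (w(d) = d*(2*d) = 2*d**2)
k = -3 (k = 0 - 1*3 = 0 - 3 = -3)
u(W) = 18/W**2 (u(W) = 2*(-3/W)**2 = 2*(9/W**2) = 18/W**2)
u(111)/w(137) = (18/111**2)/((2*137**2)) = (18*(1/12321))/((2*18769)) = (2/1369)/37538 = (2/1369)*(1/37538) = 1/25694761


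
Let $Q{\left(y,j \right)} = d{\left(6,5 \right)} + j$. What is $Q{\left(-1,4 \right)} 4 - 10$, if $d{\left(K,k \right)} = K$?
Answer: $30$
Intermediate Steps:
$Q{\left(y,j \right)} = 6 + j$
$Q{\left(-1,4 \right)} 4 - 10 = \left(6 + 4\right) 4 - 10 = 10 \cdot 4 - 10 = 40 - 10 = 30$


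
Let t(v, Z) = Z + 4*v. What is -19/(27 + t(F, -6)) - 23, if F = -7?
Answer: -142/7 ≈ -20.286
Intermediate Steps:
-19/(27 + t(F, -6)) - 23 = -19/(27 + (-6 + 4*(-7))) - 23 = -19/(27 + (-6 - 28)) - 23 = -19/(27 - 34) - 23 = -19/(-7) - 23 = -⅐*(-19) - 23 = 19/7 - 23 = -142/7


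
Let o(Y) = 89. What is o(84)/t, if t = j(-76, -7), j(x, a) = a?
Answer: -89/7 ≈ -12.714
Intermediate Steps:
t = -7
o(84)/t = 89/(-7) = 89*(-⅐) = -89/7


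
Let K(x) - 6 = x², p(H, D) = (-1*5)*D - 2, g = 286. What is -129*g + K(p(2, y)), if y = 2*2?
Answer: -36404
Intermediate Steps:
y = 4
p(H, D) = -2 - 5*D (p(H, D) = -5*D - 2 = -2 - 5*D)
K(x) = 6 + x²
-129*g + K(p(2, y)) = -129*286 + (6 + (-2 - 5*4)²) = -36894 + (6 + (-2 - 20)²) = -36894 + (6 + (-22)²) = -36894 + (6 + 484) = -36894 + 490 = -36404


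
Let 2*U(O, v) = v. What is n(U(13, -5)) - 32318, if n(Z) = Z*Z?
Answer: -129247/4 ≈ -32312.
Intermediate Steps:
U(O, v) = v/2
n(Z) = Z²
n(U(13, -5)) - 32318 = ((½)*(-5))² - 32318 = (-5/2)² - 32318 = 25/4 - 32318 = -129247/4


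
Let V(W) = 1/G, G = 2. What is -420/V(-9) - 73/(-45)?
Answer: -37727/45 ≈ -838.38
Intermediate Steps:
V(W) = ½ (V(W) = 1/2 = ½)
-420/V(-9) - 73/(-45) = -420/½ - 73/(-45) = -420*2 - 73*(-1/45) = -840 + 73/45 = -37727/45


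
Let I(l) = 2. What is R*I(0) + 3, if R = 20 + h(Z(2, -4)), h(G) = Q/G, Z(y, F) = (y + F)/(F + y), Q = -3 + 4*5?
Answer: 77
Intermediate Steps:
Q = 17 (Q = -3 + 20 = 17)
Z(y, F) = 1 (Z(y, F) = (F + y)/(F + y) = 1)
h(G) = 17/G
R = 37 (R = 20 + 17/1 = 20 + 17*1 = 20 + 17 = 37)
R*I(0) + 3 = 37*2 + 3 = 74 + 3 = 77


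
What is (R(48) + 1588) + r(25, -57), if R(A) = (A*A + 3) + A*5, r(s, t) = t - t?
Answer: 4135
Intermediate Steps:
r(s, t) = 0
R(A) = 3 + A² + 5*A (R(A) = (A² + 3) + 5*A = (3 + A²) + 5*A = 3 + A² + 5*A)
(R(48) + 1588) + r(25, -57) = ((3 + 48² + 5*48) + 1588) + 0 = ((3 + 2304 + 240) + 1588) + 0 = (2547 + 1588) + 0 = 4135 + 0 = 4135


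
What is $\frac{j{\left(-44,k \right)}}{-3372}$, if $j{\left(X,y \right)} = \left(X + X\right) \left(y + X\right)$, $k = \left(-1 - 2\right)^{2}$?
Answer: $- \frac{770}{843} \approx -0.9134$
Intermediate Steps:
$k = 9$ ($k = \left(-3\right)^{2} = 9$)
$j{\left(X,y \right)} = 2 X \left(X + y\right)$
$\frac{j{\left(-44,k \right)}}{-3372} = \frac{2 \left(-44\right) \left(-44 + 9\right)}{-3372} = 2 \left(-44\right) \left(-35\right) \left(- \frac{1}{3372}\right) = 3080 \left(- \frac{1}{3372}\right) = - \frac{770}{843}$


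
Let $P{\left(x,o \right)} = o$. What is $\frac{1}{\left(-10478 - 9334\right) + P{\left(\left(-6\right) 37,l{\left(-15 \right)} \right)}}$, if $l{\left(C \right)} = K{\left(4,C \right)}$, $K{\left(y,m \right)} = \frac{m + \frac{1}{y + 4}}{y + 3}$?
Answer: $- \frac{8}{158513} \approx -5.0469 \cdot 10^{-5}$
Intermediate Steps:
$K{\left(y,m \right)} = \frac{m + \frac{1}{4 + y}}{3 + y}$
$l{\left(C \right)} = \frac{1}{56} + \frac{C}{7}$ ($l{\left(C \right)} = \frac{1 + 4 C + C 4}{12 + 4^{2} + 7 \cdot 4} = \frac{1 + 4 C + 4 C}{12 + 16 + 28} = \frac{1 + 8 C}{56} = \frac{1}{56} + \frac{C}{7}$)
$\frac{1}{\left(-10478 - 9334\right) + P{\left(\left(-6\right) 37,l{\left(-15 \right)} \right)}} = \frac{1}{\left(-10478 - 9334\right) + \left(\frac{1}{56} + \frac{1}{7} \left(-15\right)\right)} = \frac{1}{\left(-10478 - 9334\right) + \left(\frac{1}{56} - \frac{15}{7}\right)} = \frac{1}{-19812 - \frac{17}{8}} = \frac{1}{- \frac{158513}{8}} = - \frac{8}{158513}$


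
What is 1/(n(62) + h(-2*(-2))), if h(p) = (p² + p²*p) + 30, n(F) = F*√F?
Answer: -55/113114 + 31*√62/113114 ≈ 0.0016717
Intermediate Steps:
n(F) = F^(3/2)
h(p) = 30 + p² + p³ (h(p) = (p² + p³) + 30 = 30 + p² + p³)
1/(n(62) + h(-2*(-2))) = 1/(62^(3/2) + (30 + (-2*(-2))² + (-2*(-2))³)) = 1/(62*√62 + (30 + 4² + 4³)) = 1/(62*√62 + (30 + 16 + 64)) = 1/(62*√62 + 110) = 1/(110 + 62*√62)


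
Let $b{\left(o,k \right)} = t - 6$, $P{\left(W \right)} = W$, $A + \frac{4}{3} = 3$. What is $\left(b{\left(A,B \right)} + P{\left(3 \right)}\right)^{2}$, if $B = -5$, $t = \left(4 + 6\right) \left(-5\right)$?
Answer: $2809$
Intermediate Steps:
$A = \frac{5}{3}$ ($A = - \frac{4}{3} + 3 = \frac{5}{3} \approx 1.6667$)
$t = -50$ ($t = 10 \left(-5\right) = -50$)
$b{\left(o,k \right)} = -56$ ($b{\left(o,k \right)} = -50 - 6 = -56$)
$\left(b{\left(A,B \right)} + P{\left(3 \right)}\right)^{2} = \left(-56 + 3\right)^{2} = \left(-53\right)^{2} = 2809$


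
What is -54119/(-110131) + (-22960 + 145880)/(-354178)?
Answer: 2815228331/19502988659 ≈ 0.14435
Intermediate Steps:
-54119/(-110131) + (-22960 + 145880)/(-354178) = -54119*(-1/110131) + 122920*(-1/354178) = 54119/110131 - 61460/177089 = 2815228331/19502988659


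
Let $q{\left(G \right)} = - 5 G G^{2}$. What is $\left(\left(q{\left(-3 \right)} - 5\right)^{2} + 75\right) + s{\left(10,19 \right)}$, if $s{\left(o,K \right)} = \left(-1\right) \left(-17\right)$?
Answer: $16992$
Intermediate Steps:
$s{\left(o,K \right)} = 17$
$q{\left(G \right)} = - 5 G^{3}$
$\left(\left(q{\left(-3 \right)} - 5\right)^{2} + 75\right) + s{\left(10,19 \right)} = \left(\left(- 5 \left(-3\right)^{3} - 5\right)^{2} + 75\right) + 17 = \left(\left(\left(-5\right) \left(-27\right) - 5\right)^{2} + 75\right) + 17 = \left(\left(135 - 5\right)^{2} + 75\right) + 17 = \left(130^{2} + 75\right) + 17 = \left(16900 + 75\right) + 17 = 16975 + 17 = 16992$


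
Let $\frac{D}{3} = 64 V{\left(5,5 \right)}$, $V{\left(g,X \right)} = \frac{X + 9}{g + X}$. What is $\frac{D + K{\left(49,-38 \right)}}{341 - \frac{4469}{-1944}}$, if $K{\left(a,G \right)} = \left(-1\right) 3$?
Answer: $\frac{2583576}{3336865} \approx 0.77425$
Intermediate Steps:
$K{\left(a,G \right)} = -3$
$V{\left(g,X \right)} = \frac{9 + X}{X + g}$
$D = \frac{1344}{5}$ ($D = 3 \cdot 64 \frac{9 + 5}{5 + 5} = 3 \cdot 64 \cdot \frac{1}{10} \cdot 14 = 3 \cdot 64 \cdot \frac{7}{5} = 3 \cdot \frac{448}{5} = \frac{1344}{5} \approx 268.8$)
$\frac{D + K{\left(49,-38 \right)}}{341 - \frac{4469}{-1944}} = \frac{\frac{1344}{5} - 3}{341 - \frac{4469}{-1944}} = \frac{1329}{5 \left(341 - - \frac{4469}{1944}\right)} = \frac{1329}{5 \left(341 + \frac{4469}{1944}\right)} = \frac{1329}{5 \cdot \frac{667373}{1944}} = \frac{1329}{5} \cdot \frac{1944}{667373} = \frac{2583576}{3336865}$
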